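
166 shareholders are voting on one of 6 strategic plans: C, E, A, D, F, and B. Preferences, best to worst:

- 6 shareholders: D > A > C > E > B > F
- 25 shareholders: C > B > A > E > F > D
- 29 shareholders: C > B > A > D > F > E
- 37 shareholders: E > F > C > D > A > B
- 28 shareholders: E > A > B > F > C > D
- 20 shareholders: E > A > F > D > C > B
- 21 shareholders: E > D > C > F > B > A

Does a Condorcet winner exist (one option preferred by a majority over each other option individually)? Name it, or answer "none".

E vs C: 106–60 for E.
E vs A: 106–60 for E.
E vs D: 131–35 for E.
E vs F: 137–29 for E.
E vs B: 112–54 for E.
E beats every other option head-to-head.

E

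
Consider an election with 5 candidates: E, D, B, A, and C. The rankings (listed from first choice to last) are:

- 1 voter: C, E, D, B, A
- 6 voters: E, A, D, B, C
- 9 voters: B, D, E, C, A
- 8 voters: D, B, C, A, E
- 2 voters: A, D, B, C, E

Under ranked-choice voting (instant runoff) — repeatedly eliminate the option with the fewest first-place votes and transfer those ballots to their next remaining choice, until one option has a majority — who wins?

Round 1: E 6, D 8, B 9, A 2, C 1. Eliminate C.
Round 2: E 7, D 8, B 9, A 2. Eliminate A.
Round 3: E 7, D 10, B 9. Eliminate E.
Round 4: D 17, B 9. D has a majority.

D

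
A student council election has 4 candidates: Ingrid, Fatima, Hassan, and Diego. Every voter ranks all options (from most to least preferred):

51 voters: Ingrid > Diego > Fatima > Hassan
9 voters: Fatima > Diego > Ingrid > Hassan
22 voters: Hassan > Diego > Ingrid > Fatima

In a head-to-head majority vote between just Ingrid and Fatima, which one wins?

Voters preferring Ingrid to Fatima: 73; preferring Fatima to Ingrid: 9.
Ingrid wins the head-to-head.

Ingrid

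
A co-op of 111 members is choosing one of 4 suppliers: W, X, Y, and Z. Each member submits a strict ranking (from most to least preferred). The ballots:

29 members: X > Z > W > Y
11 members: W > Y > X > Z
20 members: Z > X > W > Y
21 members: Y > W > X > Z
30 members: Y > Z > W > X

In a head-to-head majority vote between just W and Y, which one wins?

W

Voters preferring W to Y: 60; preferring Y to W: 51.
W wins the head-to-head.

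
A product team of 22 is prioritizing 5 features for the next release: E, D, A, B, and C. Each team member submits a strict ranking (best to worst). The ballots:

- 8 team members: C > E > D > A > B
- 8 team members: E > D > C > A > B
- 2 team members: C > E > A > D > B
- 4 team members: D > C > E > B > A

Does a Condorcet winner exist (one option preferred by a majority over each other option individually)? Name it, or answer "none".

none

Checking pairwise contests:
C beats E 14–8.
E beats D 18–4.
E beats A 22–0.
E beats B 22–0.
D beats C 12–10.
Every option loses at least one head-to-head, so there is no Condorcet winner.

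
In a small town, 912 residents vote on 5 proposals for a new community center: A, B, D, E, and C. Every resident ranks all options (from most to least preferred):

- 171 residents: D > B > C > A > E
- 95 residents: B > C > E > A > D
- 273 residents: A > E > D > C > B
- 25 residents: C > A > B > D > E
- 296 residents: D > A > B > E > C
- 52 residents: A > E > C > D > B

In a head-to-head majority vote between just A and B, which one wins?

Voters preferring A to B: 646; preferring B to A: 266.
A wins the head-to-head.

A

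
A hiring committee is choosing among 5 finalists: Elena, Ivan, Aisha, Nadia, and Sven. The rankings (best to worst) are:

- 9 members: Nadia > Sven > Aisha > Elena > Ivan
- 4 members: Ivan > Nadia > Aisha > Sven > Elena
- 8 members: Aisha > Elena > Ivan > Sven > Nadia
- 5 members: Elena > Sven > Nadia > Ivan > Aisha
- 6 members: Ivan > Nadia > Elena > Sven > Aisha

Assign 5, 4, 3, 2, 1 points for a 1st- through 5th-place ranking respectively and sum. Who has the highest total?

Elena: 9·2 + 4·1 + 8·4 + 5·5 + 6·3 = 97
Ivan: 9·1 + 4·5 + 8·3 + 5·2 + 6·5 = 93
Aisha: 9·3 + 4·3 + 8·5 + 5·1 + 6·1 = 90
Nadia: 9·5 + 4·4 + 8·1 + 5·3 + 6·4 = 108
Sven: 9·4 + 4·2 + 8·2 + 5·4 + 6·2 = 92
Nadia has the highest Borda score (108).

Nadia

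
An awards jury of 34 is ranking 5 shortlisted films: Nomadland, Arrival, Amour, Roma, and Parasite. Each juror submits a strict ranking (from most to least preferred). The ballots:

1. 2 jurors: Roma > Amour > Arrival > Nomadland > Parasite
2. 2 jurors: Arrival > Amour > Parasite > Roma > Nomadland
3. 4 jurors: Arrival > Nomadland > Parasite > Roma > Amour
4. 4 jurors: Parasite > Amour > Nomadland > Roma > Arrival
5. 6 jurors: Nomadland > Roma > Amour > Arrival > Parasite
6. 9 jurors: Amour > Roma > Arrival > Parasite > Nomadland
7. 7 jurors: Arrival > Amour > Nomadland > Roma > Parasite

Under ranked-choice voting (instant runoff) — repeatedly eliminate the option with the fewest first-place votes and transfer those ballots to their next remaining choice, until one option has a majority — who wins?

Amour

Round 1: Nomadland 6, Arrival 13, Amour 9, Roma 2, Parasite 4. Eliminate Roma.
Round 2: Nomadland 6, Arrival 13, Amour 11, Parasite 4. Eliminate Parasite.
Round 3: Nomadland 6, Arrival 13, Amour 15. Eliminate Nomadland.
Round 4: Arrival 13, Amour 21. Amour has a majority.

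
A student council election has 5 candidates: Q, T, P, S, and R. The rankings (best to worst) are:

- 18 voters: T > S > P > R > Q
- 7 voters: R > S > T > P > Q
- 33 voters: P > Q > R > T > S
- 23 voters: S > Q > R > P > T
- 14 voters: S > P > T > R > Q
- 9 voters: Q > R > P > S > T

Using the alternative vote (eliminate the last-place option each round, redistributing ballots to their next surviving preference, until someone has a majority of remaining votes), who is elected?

S

Round 1: Q 9, T 18, P 33, S 37, R 7. Eliminate R.
Round 2: Q 9, T 18, P 33, S 44. Eliminate Q.
Round 3: T 18, P 42, S 44. Eliminate T.
Round 4: P 42, S 62. S has a majority.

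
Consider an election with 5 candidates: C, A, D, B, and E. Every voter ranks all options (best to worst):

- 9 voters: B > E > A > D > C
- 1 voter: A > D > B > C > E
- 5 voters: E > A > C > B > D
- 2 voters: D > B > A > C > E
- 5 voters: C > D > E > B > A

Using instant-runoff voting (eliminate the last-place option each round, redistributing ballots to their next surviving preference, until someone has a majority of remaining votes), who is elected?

B

Round 1: C 5, A 1, D 2, B 9, E 5. Eliminate A.
Round 2: C 5, D 3, B 9, E 5. Eliminate D.
Round 3: C 5, B 12, E 5. B has a majority.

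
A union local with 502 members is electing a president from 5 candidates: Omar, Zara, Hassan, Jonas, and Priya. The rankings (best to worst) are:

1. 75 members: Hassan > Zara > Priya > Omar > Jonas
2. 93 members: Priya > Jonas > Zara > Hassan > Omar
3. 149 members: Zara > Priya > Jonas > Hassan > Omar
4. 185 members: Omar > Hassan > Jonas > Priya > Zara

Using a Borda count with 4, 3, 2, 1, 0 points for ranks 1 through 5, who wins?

Omar: 75·1 + 93·0 + 149·0 + 185·4 = 815
Zara: 75·3 + 93·2 + 149·4 + 185·0 = 1007
Hassan: 75·4 + 93·1 + 149·1 + 185·3 = 1097
Jonas: 75·0 + 93·3 + 149·2 + 185·2 = 947
Priya: 75·2 + 93·4 + 149·3 + 185·1 = 1154
Priya has the highest Borda score (1154).

Priya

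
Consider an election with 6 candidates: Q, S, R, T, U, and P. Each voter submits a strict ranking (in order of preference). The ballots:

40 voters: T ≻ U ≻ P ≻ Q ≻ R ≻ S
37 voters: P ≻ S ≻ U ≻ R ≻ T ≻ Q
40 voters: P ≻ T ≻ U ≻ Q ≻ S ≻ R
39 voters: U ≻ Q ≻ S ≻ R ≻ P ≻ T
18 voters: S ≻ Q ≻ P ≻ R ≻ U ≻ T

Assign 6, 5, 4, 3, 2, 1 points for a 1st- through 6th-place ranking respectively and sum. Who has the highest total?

Q: 40·3 + 37·1 + 40·3 + 39·5 + 18·5 = 562
S: 40·1 + 37·5 + 40·2 + 39·4 + 18·6 = 569
R: 40·2 + 37·3 + 40·1 + 39·3 + 18·3 = 402
T: 40·6 + 37·2 + 40·5 + 39·1 + 18·1 = 571
U: 40·5 + 37·4 + 40·4 + 39·6 + 18·2 = 778
P: 40·4 + 37·6 + 40·6 + 39·2 + 18·4 = 772
U has the highest Borda score (778).

U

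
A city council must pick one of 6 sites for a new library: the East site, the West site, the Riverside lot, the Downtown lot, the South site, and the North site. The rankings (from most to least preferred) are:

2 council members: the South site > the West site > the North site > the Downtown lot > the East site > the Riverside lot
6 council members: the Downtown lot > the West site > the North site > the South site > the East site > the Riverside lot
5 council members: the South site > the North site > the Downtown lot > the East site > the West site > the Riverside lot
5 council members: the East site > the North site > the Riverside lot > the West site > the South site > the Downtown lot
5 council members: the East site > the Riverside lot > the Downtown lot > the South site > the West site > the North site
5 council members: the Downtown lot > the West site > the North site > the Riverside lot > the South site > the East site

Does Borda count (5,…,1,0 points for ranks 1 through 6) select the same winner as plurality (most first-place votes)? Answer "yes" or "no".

Borda — scores: the East site 68, the West site 72, the Riverside lot 45, the Downtown lot 89, the South site 67, the North site 79. Winner: the Downtown lot.
Plurality — first-place votes: the East site 10, the West site 0, the Riverside lot 0, the Downtown lot 11, the South site 7, the North site 0. Winner: the Downtown lot.
The two methods agree.

yes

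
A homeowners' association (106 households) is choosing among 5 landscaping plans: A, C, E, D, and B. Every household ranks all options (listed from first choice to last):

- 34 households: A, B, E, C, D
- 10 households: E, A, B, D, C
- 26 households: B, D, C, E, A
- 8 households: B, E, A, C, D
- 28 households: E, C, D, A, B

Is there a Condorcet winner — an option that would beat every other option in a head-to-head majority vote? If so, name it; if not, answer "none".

none

Checking pairwise contests:
C beats A 54–52.
E beats C 80–26.
B beats E 68–38.
C beats D 70–36.
A beats B 72–34.
Every option loses at least one head-to-head, so there is no Condorcet winner.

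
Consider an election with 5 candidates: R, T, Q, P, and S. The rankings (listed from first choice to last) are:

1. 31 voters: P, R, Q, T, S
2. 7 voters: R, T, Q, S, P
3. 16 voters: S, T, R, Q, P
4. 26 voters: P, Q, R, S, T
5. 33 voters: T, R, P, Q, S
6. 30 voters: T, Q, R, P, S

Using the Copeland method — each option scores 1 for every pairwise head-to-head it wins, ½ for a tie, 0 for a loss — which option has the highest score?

T

R: beats Q, P, and S; loses to T → score 3.
T: beats R, Q, P, and S → score 4.
Q: beats S; loses to R, T, and P → score 1.
P: beats Q and S; loses to R and T → score 2.
S: loses to R, T, Q, and P → score 0.
T has the best pairwise record.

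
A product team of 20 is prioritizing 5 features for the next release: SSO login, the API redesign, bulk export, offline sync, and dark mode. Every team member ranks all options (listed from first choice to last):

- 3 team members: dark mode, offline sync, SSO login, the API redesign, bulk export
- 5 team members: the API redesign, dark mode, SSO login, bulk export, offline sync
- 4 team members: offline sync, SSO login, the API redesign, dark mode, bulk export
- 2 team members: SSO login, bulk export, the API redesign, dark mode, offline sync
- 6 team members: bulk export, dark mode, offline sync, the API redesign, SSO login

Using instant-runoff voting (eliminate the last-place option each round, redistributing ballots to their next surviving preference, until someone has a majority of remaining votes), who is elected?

bulk export

Round 1: SSO login 2, the API redesign 5, bulk export 6, offline sync 4, dark mode 3. Eliminate SSO login.
Round 2: the API redesign 5, bulk export 8, offline sync 4, dark mode 3. Eliminate dark mode.
Round 3: the API redesign 5, bulk export 8, offline sync 7. Eliminate the API redesign.
Round 4: bulk export 13, offline sync 7. Bulk export has a majority.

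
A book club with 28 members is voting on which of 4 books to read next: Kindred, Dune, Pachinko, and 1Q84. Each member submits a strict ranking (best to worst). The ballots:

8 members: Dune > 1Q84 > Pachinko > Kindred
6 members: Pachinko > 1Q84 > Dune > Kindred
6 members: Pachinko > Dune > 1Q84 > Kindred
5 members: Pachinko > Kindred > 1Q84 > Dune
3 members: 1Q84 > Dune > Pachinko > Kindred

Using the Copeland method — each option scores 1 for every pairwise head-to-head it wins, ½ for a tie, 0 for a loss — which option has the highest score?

Kindred: loses to Dune, Pachinko, and 1Q84 → score 0.
Dune: beats Kindred; ties 1Q84; loses to Pachinko → score 1.5.
Pachinko: beats Kindred, Dune, and 1Q84 → score 3.
1Q84: beats Kindred; ties Dune; loses to Pachinko → score 1.5.
Pachinko has the best pairwise record.

Pachinko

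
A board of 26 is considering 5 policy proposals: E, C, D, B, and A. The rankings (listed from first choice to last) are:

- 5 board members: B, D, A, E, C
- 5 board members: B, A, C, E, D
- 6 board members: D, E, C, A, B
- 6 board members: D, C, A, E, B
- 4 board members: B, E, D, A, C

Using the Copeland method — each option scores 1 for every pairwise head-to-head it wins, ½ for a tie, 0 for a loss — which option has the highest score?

B

E: beats C; loses to D, B, and A → score 1.
C: loses to E, D, B, and A → score 0.
D: beats E, C, and A; loses to B → score 3.
B: beats E, C, D, and A → score 4.
A: beats E and C; loses to D and B → score 2.
B has the best pairwise record.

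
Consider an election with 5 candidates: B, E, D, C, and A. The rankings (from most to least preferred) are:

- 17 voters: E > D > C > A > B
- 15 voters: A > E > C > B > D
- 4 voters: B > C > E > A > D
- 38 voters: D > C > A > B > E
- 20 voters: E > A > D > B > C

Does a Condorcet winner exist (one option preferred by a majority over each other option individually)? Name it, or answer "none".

none

Checking pairwise contests:
E beats B 52–42.
A beats E 53–41.
E beats D 56–38.
E beats C 52–42.
D beats A 55–39.
Every option loses at least one head-to-head, so there is no Condorcet winner.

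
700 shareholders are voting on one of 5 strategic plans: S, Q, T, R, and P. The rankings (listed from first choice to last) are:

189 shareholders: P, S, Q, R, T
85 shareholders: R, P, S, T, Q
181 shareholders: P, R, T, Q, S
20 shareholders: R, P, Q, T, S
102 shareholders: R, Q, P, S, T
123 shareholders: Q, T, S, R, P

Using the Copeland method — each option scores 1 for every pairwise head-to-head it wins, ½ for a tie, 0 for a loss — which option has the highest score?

P

S: beats T; loses to Q, R, and P → score 1.
Q: beats S and T; loses to R and P → score 2.
T: loses to S, Q, R, and P → score 0.
R: beats S, Q, and T; loses to P → score 3.
P: beats S, Q, T, and R → score 4.
P has the best pairwise record.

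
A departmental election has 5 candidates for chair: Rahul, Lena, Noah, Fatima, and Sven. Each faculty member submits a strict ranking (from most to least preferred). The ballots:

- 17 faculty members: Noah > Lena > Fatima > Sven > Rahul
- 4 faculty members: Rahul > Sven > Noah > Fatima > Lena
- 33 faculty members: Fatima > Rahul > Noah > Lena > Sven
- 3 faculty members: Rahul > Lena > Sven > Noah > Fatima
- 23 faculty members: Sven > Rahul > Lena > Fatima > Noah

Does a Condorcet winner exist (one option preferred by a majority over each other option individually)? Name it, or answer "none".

none

Checking pairwise contests:
Fatima beats Rahul 50–30.
Rahul beats Lena 63–17.
Rahul beats Noah 63–17.
Lena beats Fatima 43–37.
Lena beats Sven 53–27.
Every option loses at least one head-to-head, so there is no Condorcet winner.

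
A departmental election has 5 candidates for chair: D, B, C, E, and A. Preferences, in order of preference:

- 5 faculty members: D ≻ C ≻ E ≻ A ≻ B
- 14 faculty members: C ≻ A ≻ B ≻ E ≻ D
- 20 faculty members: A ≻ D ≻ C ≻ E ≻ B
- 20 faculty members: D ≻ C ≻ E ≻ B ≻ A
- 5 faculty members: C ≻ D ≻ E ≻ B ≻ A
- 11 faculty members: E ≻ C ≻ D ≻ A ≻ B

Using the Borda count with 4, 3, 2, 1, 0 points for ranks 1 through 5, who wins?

D: 5·4 + 14·0 + 20·3 + 20·4 + 5·3 + 11·2 = 197
B: 5·0 + 14·2 + 20·0 + 20·1 + 5·1 + 11·0 = 53
C: 5·3 + 14·4 + 20·2 + 20·3 + 5·4 + 11·3 = 224
E: 5·2 + 14·1 + 20·1 + 20·2 + 5·2 + 11·4 = 138
A: 5·1 + 14·3 + 20·4 + 20·0 + 5·0 + 11·1 = 138
C has the highest Borda score (224).

C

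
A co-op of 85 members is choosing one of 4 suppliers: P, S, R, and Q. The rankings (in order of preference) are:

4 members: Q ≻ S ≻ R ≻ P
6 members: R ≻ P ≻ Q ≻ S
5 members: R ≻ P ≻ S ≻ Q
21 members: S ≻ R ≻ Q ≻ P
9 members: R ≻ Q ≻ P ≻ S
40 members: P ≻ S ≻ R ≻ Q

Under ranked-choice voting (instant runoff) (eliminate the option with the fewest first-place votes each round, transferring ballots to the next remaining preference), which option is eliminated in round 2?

R

Round 1: P 40, S 21, R 20, Q 4. Eliminate Q.
Round 2: P 40, S 25, R 20. Eliminate R.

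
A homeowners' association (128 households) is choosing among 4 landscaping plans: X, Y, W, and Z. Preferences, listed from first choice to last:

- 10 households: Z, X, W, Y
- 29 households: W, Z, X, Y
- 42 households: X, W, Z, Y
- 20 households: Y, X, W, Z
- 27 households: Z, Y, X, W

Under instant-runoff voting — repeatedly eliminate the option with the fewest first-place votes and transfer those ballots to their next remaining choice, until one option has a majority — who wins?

Round 1: X 42, Y 20, W 29, Z 37. Eliminate Y.
Round 2: X 62, W 29, Z 37. Eliminate W.
Round 3: X 62, Z 66. Z has a majority.

Z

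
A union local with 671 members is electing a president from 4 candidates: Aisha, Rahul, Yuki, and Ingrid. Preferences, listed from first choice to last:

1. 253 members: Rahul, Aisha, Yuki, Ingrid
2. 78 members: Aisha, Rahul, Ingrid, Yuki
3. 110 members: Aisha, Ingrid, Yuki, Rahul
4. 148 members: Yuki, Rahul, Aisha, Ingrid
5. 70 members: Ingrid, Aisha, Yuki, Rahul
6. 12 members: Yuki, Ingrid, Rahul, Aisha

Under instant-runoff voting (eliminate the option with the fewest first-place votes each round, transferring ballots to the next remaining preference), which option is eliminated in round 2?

Yuki

Round 1: Aisha 188, Rahul 253, Yuki 160, Ingrid 70. Eliminate Ingrid.
Round 2: Aisha 258, Rahul 253, Yuki 160. Eliminate Yuki.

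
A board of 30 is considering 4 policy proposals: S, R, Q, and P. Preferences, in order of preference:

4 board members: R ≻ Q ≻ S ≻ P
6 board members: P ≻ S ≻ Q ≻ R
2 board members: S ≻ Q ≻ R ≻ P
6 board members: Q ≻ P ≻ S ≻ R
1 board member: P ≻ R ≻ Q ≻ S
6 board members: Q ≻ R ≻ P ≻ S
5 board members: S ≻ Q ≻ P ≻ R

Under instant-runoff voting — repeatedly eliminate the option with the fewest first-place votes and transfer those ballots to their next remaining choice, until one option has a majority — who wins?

Q

Round 1: S 7, R 4, Q 12, P 7. Eliminate R.
Round 2: S 7, Q 16, P 7. Q has a majority.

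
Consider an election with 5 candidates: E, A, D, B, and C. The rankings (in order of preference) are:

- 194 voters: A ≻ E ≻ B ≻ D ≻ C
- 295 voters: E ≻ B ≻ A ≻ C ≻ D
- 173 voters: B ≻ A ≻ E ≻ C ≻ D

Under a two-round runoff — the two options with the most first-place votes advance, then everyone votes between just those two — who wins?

A

Round 1 first-place votes: E 295, A 194, D 0, B 173, C 0.
E and A advance.
Runoff: E is preferred to A by 295 voters; A by 367.
A wins the runoff.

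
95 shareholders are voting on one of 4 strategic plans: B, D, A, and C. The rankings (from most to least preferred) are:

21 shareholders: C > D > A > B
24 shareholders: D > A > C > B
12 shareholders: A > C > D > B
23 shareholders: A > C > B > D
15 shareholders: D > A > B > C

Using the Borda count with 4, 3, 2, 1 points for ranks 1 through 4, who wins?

B: 21·1 + 24·1 + 12·1 + 23·2 + 15·2 = 133
D: 21·3 + 24·4 + 12·2 + 23·1 + 15·4 = 266
A: 21·2 + 24·3 + 12·4 + 23·4 + 15·3 = 299
C: 21·4 + 24·2 + 12·3 + 23·3 + 15·1 = 252
A has the highest Borda score (299).

A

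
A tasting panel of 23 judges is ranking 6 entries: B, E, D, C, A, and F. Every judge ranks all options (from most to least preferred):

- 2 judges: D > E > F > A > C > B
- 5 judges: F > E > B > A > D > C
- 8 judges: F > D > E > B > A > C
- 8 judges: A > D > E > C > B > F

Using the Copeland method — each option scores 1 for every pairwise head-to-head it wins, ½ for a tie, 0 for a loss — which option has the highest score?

F

B: beats C and A; loses to E, D, and F → score 2.
E: beats B, C, and A; loses to D and F → score 3.
D: beats B, E, and C; loses to A and F → score 3.
C: loses to B, E, D, A, and F → score 0.
A: beats D and C; loses to B, E, and F → score 2.
F: beats B, E, D, C, and A → score 5.
F has the best pairwise record.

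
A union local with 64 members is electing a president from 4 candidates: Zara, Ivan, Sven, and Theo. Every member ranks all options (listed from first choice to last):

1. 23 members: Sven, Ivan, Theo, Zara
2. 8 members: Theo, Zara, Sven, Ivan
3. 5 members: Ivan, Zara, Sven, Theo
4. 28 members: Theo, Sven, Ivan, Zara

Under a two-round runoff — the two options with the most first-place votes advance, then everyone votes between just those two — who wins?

Round 1 first-place votes: Zara 0, Ivan 5, Sven 23, Theo 36.
Theo and Sven advance.
Runoff: Theo is preferred to Sven by 36 voters; Sven by 28.
Theo wins the runoff.

Theo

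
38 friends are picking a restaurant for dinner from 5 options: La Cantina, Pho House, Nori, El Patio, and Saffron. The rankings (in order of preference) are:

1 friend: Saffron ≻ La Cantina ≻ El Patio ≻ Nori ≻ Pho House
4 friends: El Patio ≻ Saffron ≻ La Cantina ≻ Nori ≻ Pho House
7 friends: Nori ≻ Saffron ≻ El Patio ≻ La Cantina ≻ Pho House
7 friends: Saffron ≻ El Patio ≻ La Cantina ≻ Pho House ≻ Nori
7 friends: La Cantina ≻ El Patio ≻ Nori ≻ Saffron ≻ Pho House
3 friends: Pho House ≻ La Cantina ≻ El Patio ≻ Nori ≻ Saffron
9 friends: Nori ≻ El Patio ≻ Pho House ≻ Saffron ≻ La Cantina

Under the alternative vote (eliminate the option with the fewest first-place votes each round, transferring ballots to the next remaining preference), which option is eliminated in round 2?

El Patio

Round 1: La Cantina 7, Pho House 3, Nori 16, El Patio 4, Saffron 8. Eliminate Pho House.
Round 2: La Cantina 10, Nori 16, El Patio 4, Saffron 8. Eliminate El Patio.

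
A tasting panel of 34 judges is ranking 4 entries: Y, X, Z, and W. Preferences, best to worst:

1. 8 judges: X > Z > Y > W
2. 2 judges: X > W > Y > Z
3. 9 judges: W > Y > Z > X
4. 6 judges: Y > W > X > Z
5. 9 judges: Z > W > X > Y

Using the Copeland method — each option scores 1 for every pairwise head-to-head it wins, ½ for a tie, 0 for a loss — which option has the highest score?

W

Y: ties Z; loses to X and W → score 0.5.
X: beats Y; loses to Z and W → score 1.
Z: beats X; ties Y and W → score 2.
W: beats Y and X; ties Z → score 2.5.
W has the best pairwise record.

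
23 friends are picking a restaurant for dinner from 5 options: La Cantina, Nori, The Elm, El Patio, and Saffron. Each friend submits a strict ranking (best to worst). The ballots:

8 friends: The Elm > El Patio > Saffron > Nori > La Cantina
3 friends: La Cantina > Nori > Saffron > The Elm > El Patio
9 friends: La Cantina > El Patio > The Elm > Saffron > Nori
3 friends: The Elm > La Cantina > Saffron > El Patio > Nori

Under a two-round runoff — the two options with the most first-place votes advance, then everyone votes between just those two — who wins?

Round 1 first-place votes: La Cantina 12, Nori 0, The Elm 11, El Patio 0, Saffron 0.
La Cantina and The Elm advance.
Runoff: La Cantina is preferred to The Elm by 12 voters; The Elm by 11.
La Cantina wins the runoff.

La Cantina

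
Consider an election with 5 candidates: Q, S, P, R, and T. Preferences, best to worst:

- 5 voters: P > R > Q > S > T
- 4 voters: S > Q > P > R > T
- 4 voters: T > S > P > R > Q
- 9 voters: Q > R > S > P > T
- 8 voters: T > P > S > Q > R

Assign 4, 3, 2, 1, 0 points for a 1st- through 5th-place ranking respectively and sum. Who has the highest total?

P

Q: 5·2 + 4·3 + 4·0 + 9·4 + 8·1 = 66
S: 5·1 + 4·4 + 4·3 + 9·2 + 8·2 = 67
P: 5·4 + 4·2 + 4·2 + 9·1 + 8·3 = 69
R: 5·3 + 4·1 + 4·1 + 9·3 + 8·0 = 50
T: 5·0 + 4·0 + 4·4 + 9·0 + 8·4 = 48
P has the highest Borda score (69).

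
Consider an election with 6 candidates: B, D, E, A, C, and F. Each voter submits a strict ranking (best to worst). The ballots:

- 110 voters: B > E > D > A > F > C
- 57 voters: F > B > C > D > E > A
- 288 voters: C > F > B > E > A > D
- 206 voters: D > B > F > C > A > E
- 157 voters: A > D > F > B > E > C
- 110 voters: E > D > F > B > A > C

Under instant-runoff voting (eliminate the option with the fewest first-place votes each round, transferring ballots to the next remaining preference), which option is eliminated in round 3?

A

Round 1: B 110, D 206, E 110, A 157, C 288, F 57. Eliminate F.
Round 2: B 167, D 206, E 110, A 157, C 288. Eliminate E.
Round 3: B 167, D 316, A 157, C 288. Eliminate A.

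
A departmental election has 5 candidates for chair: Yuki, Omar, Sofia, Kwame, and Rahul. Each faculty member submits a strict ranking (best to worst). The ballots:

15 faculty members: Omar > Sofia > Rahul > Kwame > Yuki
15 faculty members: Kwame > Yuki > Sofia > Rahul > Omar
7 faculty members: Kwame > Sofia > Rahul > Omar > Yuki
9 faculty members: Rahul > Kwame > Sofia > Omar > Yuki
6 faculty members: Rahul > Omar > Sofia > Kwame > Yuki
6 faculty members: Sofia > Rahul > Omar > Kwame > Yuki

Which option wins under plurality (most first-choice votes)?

First-place votes: Yuki 0, Omar 15, Sofia 6, Kwame 22, Rahul 15.
Kwame has the most first-place votes.

Kwame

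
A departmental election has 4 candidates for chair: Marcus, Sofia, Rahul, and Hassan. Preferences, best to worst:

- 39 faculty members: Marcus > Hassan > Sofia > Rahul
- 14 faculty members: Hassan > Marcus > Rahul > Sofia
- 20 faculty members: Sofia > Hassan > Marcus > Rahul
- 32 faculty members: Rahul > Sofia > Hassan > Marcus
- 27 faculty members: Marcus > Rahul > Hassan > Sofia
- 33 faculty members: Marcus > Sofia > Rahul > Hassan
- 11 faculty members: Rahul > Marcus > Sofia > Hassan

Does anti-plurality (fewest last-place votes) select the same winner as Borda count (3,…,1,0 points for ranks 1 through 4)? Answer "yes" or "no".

yes

Anti-plurality — last-place votes: Marcus 32, Sofia 41, Rahul 59, Hassan 44. Winner: Marcus.
Borda — scores: Marcus 367, Sofia 240, Rahul 230, Hassan 219. Winner: Marcus.
The two methods agree.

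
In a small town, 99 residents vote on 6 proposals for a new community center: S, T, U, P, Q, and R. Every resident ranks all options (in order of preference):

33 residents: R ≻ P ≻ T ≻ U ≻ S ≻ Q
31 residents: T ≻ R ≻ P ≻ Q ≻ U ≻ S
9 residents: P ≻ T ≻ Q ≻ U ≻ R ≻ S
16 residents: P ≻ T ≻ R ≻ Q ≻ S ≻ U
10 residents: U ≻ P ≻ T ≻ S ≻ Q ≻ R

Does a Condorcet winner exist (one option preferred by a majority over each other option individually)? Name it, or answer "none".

none

Checking pairwise contests:
T beats S 99–0.
P beats T 68–31.
T beats U 89–10.
R beats P 64–35.
T beats Q 99–0.
T beats R 66–33.
Every option loses at least one head-to-head, so there is no Condorcet winner.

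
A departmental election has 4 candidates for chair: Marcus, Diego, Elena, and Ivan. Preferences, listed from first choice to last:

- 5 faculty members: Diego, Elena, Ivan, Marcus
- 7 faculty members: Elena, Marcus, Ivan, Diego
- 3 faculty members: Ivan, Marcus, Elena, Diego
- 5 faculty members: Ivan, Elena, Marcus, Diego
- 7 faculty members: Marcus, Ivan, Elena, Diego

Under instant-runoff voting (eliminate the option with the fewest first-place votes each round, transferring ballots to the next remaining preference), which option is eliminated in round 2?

Round 1: Marcus 7, Diego 5, Elena 7, Ivan 8. Eliminate Diego.
Round 2: Marcus 7, Elena 12, Ivan 8. Eliminate Marcus.

Marcus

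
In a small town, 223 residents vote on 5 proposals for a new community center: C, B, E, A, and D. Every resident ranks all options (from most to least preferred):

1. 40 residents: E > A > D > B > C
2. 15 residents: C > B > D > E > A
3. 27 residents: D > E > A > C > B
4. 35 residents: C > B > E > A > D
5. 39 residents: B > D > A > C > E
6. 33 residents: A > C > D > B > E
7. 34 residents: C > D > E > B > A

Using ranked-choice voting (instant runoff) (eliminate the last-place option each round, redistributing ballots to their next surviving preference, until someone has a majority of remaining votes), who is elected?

C

Round 1: C 84, B 39, E 40, A 33, D 27. Eliminate D.
Round 2: C 84, B 39, E 67, A 33. Eliminate A.
Round 3: C 117, B 39, E 67. C has a majority.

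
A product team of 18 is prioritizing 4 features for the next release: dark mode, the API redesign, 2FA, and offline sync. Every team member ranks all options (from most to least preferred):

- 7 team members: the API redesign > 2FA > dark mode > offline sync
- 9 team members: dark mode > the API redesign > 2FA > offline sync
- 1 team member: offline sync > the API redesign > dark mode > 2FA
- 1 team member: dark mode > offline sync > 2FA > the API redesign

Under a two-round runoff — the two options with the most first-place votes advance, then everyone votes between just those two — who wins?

Round 1 first-place votes: dark mode 10, the API redesign 7, 2FA 0, offline sync 1.
dark mode and the API redesign advance.
Runoff: dark mode is preferred to the API redesign by 10 voters; the API redesign by 8.
dark mode wins the runoff.

dark mode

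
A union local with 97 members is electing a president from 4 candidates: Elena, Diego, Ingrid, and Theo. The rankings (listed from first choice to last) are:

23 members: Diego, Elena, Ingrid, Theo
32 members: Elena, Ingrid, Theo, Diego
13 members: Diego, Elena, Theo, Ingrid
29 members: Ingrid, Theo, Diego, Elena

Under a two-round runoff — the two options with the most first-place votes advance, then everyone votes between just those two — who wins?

Round 1 first-place votes: Elena 32, Diego 36, Ingrid 29, Theo 0.
Diego and Elena advance.
Runoff: Diego is preferred to Elena by 65 voters; Elena by 32.
Diego wins the runoff.

Diego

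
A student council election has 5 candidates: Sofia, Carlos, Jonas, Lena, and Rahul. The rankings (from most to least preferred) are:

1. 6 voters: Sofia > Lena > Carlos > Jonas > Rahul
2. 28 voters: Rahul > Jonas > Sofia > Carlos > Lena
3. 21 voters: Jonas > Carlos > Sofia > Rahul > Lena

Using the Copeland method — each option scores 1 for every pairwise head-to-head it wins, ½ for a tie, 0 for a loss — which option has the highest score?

Rahul

Sofia: beats Carlos and Lena; loses to Jonas and Rahul → score 2.
Carlos: beats Lena; loses to Sofia, Jonas, and Rahul → score 1.
Jonas: beats Sofia, Carlos, and Lena; loses to Rahul → score 3.
Lena: loses to Sofia, Carlos, Jonas, and Rahul → score 0.
Rahul: beats Sofia, Carlos, Jonas, and Lena → score 4.
Rahul has the best pairwise record.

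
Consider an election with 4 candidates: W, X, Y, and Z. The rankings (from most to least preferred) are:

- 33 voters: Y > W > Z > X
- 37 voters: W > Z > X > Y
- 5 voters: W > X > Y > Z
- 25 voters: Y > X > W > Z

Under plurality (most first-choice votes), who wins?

First-place votes: W 42, X 0, Y 58, Z 0.
Y has the most first-place votes.

Y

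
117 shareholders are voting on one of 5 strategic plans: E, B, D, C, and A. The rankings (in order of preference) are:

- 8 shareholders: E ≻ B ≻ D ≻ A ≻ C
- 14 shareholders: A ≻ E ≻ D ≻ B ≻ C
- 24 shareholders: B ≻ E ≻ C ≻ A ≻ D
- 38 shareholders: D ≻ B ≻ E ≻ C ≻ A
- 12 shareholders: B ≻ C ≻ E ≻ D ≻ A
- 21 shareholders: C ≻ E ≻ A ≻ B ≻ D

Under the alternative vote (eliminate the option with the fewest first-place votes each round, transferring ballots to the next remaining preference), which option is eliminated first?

E

Round 1: E 8, B 36, D 38, C 21, A 14. Eliminate E.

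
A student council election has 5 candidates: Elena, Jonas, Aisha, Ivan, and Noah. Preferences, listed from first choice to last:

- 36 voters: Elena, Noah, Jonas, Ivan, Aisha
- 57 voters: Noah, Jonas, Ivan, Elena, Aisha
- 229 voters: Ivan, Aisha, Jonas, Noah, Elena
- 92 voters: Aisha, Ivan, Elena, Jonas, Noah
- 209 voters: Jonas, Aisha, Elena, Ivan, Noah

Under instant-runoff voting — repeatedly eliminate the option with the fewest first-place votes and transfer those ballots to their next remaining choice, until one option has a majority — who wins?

Ivan

Round 1: Elena 36, Jonas 209, Aisha 92, Ivan 229, Noah 57. Eliminate Elena.
Round 2: Jonas 209, Aisha 92, Ivan 229, Noah 93. Eliminate Aisha.
Round 3: Jonas 209, Ivan 321, Noah 93. Ivan has a majority.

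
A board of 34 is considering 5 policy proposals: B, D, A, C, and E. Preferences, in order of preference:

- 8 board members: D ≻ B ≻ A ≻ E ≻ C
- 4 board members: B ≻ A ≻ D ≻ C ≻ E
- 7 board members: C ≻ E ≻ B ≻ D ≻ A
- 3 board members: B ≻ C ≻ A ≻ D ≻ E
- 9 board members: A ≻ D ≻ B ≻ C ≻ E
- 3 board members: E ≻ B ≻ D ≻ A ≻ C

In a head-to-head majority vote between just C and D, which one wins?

Voters preferring C to D: 10; preferring D to C: 24.
D wins the head-to-head.

D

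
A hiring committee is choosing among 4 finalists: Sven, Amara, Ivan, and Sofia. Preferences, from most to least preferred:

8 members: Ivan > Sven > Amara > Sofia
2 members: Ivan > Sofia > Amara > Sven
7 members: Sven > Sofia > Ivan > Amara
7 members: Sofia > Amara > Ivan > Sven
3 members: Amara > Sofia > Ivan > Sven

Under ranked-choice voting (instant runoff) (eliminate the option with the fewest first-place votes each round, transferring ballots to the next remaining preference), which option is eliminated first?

Round 1: Sven 7, Amara 3, Ivan 10, Sofia 7. Eliminate Amara.

Amara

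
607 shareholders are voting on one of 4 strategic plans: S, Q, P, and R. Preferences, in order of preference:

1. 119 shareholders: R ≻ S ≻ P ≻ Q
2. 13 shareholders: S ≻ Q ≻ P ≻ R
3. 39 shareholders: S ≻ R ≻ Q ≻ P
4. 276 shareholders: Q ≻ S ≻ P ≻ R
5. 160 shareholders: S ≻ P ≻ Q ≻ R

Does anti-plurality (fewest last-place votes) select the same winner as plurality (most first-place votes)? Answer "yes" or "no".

Anti-plurality — last-place votes: S 0, Q 119, P 39, R 449. Winner: S.
Plurality — first-place votes: S 212, Q 276, P 0, R 119. Winner: Q.
The two methods disagree.

no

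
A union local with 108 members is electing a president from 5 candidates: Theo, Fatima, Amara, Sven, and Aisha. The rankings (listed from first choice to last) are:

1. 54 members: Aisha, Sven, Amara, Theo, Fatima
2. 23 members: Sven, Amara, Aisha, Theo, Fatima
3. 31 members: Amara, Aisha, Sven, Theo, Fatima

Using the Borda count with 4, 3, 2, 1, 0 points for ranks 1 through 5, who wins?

Theo: 54·1 + 23·1 + 31·1 = 108
Fatima: 54·0 + 23·0 + 31·0 = 0
Amara: 54·2 + 23·3 + 31·4 = 301
Sven: 54·3 + 23·4 + 31·2 = 316
Aisha: 54·4 + 23·2 + 31·3 = 355
Aisha has the highest Borda score (355).

Aisha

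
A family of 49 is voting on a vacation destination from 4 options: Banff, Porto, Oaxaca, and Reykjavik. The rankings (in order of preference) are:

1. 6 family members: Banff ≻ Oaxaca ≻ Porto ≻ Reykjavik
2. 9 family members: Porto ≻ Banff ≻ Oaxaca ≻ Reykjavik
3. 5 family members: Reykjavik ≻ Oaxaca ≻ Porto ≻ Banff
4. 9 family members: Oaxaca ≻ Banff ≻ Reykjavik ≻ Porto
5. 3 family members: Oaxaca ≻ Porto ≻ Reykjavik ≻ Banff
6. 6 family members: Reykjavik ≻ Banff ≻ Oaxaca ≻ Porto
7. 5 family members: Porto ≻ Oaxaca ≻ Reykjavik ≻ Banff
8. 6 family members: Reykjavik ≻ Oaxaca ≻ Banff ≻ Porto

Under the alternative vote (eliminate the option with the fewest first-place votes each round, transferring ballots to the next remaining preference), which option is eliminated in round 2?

Round 1: Banff 6, Porto 14, Oaxaca 12, Reykjavik 17. Eliminate Banff.
Round 2: Porto 14, Oaxaca 18, Reykjavik 17. Eliminate Porto.

Porto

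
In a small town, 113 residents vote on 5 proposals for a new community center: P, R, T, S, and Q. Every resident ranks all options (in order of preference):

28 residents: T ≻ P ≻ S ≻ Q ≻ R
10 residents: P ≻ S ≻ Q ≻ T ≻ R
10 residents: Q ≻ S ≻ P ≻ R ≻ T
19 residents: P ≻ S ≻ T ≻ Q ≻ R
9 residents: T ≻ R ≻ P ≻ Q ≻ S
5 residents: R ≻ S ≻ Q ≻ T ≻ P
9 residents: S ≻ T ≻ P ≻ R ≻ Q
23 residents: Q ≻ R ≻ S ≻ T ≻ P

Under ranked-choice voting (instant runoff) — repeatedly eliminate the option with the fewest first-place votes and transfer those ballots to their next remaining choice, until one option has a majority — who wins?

Round 1: P 29, R 5, T 37, S 9, Q 33. Eliminate R.
Round 2: P 29, T 37, S 14, Q 33. Eliminate S.
Round 3: P 29, T 46, Q 38. Eliminate P.
Round 4: T 65, Q 48. T has a majority.

T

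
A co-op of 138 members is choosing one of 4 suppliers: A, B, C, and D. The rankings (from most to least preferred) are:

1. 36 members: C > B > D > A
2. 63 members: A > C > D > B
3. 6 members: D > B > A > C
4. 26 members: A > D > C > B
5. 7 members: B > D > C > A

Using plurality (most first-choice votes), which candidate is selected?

First-place votes: A 89, B 7, C 36, D 6.
A has the most first-place votes.

A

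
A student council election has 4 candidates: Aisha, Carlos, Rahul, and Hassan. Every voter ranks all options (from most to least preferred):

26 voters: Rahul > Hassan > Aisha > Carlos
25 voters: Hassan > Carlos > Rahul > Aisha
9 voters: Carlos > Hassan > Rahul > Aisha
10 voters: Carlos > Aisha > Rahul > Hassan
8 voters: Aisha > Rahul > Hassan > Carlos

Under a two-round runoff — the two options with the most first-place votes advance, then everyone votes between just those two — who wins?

Rahul

Round 1 first-place votes: Aisha 8, Carlos 19, Rahul 26, Hassan 25.
Rahul and Hassan advance.
Runoff: Rahul is preferred to Hassan by 44 voters; Hassan by 34.
Rahul wins the runoff.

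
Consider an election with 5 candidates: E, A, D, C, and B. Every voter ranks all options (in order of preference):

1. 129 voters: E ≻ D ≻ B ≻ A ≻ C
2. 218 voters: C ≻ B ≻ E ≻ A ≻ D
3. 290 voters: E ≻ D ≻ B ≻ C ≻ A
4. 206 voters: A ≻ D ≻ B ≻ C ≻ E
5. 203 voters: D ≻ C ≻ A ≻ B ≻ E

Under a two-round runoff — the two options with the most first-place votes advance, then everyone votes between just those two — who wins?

Round 1 first-place votes: E 419, A 206, D 203, C 218, B 0.
E and C advance.
Runoff: E is preferred to C by 419 voters; C by 627.
C wins the runoff.

C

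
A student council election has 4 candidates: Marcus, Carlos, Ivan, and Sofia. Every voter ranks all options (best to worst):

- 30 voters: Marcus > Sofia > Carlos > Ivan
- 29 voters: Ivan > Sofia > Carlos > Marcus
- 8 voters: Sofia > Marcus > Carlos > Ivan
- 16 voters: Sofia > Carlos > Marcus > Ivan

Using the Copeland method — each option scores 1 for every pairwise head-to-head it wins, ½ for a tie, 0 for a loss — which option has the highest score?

Sofia

Marcus: beats Ivan; loses to Carlos and Sofia → score 1.
Carlos: beats Marcus and Ivan; loses to Sofia → score 2.
Ivan: loses to Marcus, Carlos, and Sofia → score 0.
Sofia: beats Marcus, Carlos, and Ivan → score 3.
Sofia has the best pairwise record.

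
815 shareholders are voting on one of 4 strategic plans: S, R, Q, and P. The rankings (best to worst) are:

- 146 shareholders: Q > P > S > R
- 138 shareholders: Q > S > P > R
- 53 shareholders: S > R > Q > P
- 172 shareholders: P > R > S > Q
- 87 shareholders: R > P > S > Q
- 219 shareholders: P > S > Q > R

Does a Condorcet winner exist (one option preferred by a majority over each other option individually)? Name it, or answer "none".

P vs S: 624–191 for P.
P vs R: 675–140 for P.
P vs Q: 478–337 for P.
P beats every other option head-to-head.

P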